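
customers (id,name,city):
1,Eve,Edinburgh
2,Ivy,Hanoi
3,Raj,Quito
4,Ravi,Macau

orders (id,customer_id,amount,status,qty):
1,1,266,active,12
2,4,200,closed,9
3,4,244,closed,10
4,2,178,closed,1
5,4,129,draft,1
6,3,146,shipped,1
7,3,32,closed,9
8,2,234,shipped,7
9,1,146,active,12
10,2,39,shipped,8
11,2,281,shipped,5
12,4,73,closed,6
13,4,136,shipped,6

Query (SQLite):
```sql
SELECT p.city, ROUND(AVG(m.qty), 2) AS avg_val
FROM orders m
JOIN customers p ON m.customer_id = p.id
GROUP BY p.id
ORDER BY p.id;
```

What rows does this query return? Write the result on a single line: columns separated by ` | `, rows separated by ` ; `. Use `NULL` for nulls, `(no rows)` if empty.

Join each orders row to its customers via customer_id.
Group joined rows by customers.id; compute ROUND(AVG(m.qty), 2) per group.
  1: ids {1, 9} → ROUND(AVG(m.qty), 2)=12
  2: ids {4, 8, 10, 11} → ROUND(AVG(m.qty), 2)=5.25
  3: ids {6, 7} → ROUND(AVG(m.qty), 2)=5
  4: ids {2, 3, 5, 12, 13} → ROUND(AVG(m.qty), 2)=6.4

Edinburgh | 12 ; Hanoi | 5.25 ; Quito | 5 ; Macau | 6.4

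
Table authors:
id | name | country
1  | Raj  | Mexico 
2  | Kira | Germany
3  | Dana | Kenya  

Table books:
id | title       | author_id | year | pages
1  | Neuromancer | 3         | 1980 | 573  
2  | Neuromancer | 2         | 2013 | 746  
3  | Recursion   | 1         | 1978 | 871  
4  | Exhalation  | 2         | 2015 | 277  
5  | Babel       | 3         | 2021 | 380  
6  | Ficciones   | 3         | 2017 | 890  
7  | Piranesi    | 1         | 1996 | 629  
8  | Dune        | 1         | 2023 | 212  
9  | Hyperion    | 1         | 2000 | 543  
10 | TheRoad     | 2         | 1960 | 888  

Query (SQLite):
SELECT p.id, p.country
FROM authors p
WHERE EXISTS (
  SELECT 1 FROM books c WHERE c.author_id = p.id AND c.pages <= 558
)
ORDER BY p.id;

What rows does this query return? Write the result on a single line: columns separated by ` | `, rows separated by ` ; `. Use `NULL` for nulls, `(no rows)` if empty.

1 | Mexico ; 2 | Germany ; 3 | Kenya

For each authors row, check whether any books with matching author_id has pages <= 558.
Keep rows where that is true.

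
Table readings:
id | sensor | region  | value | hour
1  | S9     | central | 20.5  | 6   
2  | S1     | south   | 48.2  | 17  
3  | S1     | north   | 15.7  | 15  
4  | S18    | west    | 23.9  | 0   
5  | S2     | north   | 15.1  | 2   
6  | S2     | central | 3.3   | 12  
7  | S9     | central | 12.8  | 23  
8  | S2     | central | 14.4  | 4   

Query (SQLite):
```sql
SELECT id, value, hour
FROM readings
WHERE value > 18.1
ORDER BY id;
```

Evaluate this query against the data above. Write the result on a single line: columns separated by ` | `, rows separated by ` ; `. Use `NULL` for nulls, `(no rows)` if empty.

1 | 20.5 | 6 ; 2 | 48.2 | 17 ; 4 | 23.9 | 0

value > 18.1: ids {1, 2, 4}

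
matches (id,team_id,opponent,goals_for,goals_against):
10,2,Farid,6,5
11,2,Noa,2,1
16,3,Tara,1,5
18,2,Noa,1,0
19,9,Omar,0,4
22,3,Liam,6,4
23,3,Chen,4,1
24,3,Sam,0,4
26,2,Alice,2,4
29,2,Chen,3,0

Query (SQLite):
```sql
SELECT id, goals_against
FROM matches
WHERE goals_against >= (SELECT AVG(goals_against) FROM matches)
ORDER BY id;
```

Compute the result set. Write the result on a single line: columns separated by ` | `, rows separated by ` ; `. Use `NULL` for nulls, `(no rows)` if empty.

10 | 5 ; 16 | 5 ; 19 | 4 ; 22 | 4 ; 24 | 4 ; 26 | 4

Scalar subquery: AVG(goals_against) over all matches rows = 2.8.
Keep rows where goals_against >= that value.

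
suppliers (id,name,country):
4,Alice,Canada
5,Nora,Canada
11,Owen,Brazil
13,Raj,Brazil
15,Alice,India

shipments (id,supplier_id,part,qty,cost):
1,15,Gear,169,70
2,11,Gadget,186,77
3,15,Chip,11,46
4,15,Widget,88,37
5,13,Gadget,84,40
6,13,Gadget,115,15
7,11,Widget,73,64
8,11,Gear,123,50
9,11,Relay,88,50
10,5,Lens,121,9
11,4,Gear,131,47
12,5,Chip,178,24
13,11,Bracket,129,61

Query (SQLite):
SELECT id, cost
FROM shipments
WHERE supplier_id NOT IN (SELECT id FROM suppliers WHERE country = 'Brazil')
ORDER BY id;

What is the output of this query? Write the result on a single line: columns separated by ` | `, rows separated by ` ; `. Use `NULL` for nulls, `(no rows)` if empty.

1 | 70 ; 3 | 46 ; 4 | 37 ; 10 | 9 ; 11 | 47 ; 12 | 24

Inner query: suppliers.id where country = 'Brazil'.
Outer: keep shipments rows whose supplier_id is not in that set.
Inner query → {11, 13}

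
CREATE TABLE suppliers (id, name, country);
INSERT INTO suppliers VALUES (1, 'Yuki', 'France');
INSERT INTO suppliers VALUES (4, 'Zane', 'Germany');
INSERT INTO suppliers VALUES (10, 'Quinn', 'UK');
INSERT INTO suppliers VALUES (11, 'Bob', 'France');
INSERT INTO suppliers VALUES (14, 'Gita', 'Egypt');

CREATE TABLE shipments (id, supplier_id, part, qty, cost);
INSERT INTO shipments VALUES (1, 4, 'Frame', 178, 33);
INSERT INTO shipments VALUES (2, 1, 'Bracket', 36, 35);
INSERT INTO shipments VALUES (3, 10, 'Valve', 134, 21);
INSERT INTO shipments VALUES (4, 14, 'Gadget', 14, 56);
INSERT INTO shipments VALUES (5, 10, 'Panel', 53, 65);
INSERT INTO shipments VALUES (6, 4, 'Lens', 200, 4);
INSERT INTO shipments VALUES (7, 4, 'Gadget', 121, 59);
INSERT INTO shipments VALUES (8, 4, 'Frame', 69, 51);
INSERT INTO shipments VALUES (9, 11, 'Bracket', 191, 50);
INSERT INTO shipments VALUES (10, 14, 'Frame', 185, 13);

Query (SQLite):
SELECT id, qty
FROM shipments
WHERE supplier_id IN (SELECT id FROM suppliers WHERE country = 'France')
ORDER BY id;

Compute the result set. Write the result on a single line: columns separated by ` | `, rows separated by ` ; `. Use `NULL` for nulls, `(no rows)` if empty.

Inner query: suppliers.id where country = 'France'.
Outer: keep shipments rows whose supplier_id is in that set.
Inner query → {1, 11}

2 | 36 ; 9 | 191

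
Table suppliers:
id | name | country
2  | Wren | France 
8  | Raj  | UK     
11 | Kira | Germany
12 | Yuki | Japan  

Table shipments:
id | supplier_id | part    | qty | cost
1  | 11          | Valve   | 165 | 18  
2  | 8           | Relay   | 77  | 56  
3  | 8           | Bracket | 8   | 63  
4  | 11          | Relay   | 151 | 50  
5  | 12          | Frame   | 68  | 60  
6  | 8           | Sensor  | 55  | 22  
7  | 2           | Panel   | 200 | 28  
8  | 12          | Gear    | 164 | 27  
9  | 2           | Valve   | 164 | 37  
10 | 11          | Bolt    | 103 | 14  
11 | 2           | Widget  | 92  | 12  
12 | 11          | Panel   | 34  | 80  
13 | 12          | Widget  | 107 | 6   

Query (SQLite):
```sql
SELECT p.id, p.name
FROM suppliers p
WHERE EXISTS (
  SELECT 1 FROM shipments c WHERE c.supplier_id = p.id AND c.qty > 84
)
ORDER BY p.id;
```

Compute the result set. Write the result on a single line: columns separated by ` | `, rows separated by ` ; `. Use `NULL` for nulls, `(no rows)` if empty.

For each suppliers row, check whether any shipments with matching supplier_id has qty > 84.
Keep rows where that is true.

2 | Wren ; 11 | Kira ; 12 | Yuki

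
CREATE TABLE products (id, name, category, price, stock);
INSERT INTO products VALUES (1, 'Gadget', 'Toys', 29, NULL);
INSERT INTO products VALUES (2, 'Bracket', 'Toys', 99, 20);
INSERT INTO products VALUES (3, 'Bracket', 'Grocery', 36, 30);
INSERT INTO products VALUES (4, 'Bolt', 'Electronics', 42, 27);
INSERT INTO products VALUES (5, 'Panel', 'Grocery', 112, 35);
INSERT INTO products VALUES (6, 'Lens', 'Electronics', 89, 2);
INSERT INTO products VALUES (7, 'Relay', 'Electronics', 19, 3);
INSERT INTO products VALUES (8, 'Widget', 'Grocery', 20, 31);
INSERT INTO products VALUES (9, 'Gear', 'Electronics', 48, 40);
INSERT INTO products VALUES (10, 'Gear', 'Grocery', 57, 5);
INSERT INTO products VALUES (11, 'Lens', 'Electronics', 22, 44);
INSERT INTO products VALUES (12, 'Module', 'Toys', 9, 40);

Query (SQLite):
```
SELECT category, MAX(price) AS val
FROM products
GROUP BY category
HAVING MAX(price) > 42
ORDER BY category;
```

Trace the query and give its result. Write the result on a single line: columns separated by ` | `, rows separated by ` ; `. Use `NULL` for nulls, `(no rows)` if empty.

Partition products by category; compute MAX(price) within each group.
HAVING: keep groups where MAX(price) > 42.
  Electronics: ids {4, 6, 7, 9, 11} → MAX(price)=89
  Grocery: ids {3, 5, 8, 10} → MAX(price)=112
  Toys: ids {1, 2, 12} → MAX(price)=99

Electronics | 89 ; Grocery | 112 ; Toys | 99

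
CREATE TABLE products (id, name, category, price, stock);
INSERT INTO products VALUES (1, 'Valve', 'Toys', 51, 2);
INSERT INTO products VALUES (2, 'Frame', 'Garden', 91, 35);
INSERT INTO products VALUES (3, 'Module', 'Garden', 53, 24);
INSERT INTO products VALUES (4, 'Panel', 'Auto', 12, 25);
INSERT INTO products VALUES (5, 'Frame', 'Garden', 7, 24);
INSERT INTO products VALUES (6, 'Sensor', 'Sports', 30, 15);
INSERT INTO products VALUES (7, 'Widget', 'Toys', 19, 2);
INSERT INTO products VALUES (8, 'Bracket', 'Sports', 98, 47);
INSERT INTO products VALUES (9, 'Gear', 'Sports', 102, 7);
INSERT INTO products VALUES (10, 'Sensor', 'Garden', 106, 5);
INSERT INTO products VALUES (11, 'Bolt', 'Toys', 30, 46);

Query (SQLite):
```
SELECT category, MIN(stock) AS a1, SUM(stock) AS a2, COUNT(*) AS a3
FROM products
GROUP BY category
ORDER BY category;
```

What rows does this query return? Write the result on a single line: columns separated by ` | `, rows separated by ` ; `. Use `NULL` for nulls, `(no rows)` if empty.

Auto | 25 | 25 | 1 ; Garden | 5 | 88 | 4 ; Sports | 7 | 69 | 3 ; Toys | 2 | 50 | 3

Group products by category.
Per group compute: MIN(stock), SUM(stock), COUNT(*).
  Auto: ids {4} → MIN(stock)=25, SUM(stock)=25, COUNT(*)=1
  Garden: ids {2, 3, 5, 10} → MIN(stock)=5, SUM(stock)=88, COUNT(*)=4
  Sports: ids {6, 8, 9} → MIN(stock)=7, SUM(stock)=69, COUNT(*)=3
  Toys: ids {1, 7, 11} → MIN(stock)=2, SUM(stock)=50, COUNT(*)=3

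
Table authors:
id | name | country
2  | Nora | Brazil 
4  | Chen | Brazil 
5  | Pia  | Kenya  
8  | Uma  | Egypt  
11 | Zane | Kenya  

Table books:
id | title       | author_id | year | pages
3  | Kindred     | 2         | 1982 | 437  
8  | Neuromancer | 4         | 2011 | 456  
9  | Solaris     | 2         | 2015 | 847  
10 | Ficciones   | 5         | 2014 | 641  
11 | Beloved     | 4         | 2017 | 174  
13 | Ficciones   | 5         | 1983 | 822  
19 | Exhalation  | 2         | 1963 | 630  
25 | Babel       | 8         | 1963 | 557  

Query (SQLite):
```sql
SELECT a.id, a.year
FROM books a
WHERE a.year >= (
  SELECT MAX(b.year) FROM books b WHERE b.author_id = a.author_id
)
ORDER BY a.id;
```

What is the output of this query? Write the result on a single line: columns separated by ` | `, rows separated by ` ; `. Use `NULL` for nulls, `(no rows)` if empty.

9 | 2015 ; 10 | 2014 ; 11 | 2017 ; 25 | 1963

For each books row a, compute MAX(year) over rows sharing a.author_id.
Keep row a if a.year >= that per-group MAX.
  author_id=2: MAX(year) = 2015
  author_id=4: MAX(year) = 2017
  author_id=5: MAX(year) = 2014
  author_id=8: MAX(year) = 1963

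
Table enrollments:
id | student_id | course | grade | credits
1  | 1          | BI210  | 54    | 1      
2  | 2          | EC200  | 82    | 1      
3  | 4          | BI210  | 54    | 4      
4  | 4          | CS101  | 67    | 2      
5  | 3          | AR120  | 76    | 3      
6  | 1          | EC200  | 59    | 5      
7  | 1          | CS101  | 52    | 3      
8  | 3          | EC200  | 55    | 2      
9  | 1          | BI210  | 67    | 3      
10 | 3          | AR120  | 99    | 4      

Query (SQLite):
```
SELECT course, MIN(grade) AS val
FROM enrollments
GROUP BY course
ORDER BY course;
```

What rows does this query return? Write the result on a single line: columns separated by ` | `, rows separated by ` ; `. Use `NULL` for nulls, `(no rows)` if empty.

AR120 | 76 ; BI210 | 54 ; CS101 | 52 ; EC200 | 55

Partition enrollments by course; compute MIN(grade) within each group.
  AR120: ids {5, 10} → MIN(grade)=76
  BI210: ids {1, 3, 9} → MIN(grade)=54
  CS101: ids {4, 7} → MIN(grade)=52
  EC200: ids {2, 6, 8} → MIN(grade)=55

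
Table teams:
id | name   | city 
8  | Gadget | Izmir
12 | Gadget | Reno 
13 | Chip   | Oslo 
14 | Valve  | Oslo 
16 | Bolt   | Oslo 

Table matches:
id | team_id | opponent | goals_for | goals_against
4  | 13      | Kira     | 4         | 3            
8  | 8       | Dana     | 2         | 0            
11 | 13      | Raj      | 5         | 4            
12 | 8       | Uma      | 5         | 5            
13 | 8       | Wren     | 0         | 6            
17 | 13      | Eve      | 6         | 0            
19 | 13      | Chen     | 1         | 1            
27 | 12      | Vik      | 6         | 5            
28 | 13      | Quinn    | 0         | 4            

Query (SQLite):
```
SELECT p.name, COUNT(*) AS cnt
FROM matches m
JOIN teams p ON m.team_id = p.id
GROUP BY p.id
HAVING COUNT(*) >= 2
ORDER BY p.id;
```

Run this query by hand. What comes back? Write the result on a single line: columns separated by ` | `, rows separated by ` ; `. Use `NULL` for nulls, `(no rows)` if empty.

Gadget | 3 ; Chip | 5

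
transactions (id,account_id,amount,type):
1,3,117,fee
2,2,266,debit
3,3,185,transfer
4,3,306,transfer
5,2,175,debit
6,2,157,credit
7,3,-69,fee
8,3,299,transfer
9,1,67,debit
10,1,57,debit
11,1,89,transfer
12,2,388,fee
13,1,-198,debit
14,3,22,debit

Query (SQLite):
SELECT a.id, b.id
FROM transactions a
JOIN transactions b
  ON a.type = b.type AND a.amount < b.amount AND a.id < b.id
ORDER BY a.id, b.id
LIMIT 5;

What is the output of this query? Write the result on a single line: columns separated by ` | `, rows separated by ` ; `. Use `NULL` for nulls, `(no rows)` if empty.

1 | 12 ; 3 | 4 ; 3 | 8 ; 7 | 12 ; 13 | 14

Pairs (a,b) with same type, a.amount < b.amount, a.id < b.id.
type groups: credit:{6} debit:{2,5,9,10,13,14} fee:{1,7,12} transfer:{3,4,8,11}
Ordered by (a.id, b.id); first 5.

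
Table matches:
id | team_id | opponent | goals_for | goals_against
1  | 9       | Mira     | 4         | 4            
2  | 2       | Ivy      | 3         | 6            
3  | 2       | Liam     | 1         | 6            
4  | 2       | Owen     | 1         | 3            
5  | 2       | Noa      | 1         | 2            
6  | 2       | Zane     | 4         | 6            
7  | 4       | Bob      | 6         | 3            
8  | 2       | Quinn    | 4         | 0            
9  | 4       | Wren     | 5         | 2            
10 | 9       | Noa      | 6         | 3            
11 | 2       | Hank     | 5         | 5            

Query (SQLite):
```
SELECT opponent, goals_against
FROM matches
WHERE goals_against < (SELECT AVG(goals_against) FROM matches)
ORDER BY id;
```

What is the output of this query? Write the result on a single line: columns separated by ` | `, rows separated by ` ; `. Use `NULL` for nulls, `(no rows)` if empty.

Scalar subquery: AVG(goals_against) over all matches rows = 3.636364 (≈; comparison uses full precision).
Keep rows where goals_against < that value.

Owen | 3 ; Noa | 2 ; Bob | 3 ; Quinn | 0 ; Wren | 2 ; Noa | 3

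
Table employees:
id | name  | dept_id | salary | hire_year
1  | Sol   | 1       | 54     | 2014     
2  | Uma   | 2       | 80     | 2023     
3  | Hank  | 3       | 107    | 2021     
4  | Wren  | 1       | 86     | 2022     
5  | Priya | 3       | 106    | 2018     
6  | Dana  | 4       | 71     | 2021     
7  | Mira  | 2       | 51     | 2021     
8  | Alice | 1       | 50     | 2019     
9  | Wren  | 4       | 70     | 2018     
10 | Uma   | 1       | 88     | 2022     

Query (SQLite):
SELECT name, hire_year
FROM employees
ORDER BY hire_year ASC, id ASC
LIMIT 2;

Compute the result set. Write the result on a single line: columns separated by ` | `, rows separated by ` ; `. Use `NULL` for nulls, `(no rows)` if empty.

Sol | 2014 ; Priya | 2018

Sort by hire_year asc, tiebreak id asc: (2014, id=1), (2018, id=5), (2018, id=9), (2019, id=8), (2021, id=3) …. Take first 2.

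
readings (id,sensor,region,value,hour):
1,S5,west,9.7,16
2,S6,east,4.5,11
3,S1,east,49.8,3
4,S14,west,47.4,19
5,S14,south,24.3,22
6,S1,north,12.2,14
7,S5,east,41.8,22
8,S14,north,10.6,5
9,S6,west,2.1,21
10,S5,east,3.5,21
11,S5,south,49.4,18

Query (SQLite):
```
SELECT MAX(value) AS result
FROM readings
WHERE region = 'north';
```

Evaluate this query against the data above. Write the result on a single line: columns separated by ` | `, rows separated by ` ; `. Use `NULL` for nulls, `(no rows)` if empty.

Rows where region='north' → value values: [12.2, 10.6].
MAX of non-NULL values = 12.2.

12.2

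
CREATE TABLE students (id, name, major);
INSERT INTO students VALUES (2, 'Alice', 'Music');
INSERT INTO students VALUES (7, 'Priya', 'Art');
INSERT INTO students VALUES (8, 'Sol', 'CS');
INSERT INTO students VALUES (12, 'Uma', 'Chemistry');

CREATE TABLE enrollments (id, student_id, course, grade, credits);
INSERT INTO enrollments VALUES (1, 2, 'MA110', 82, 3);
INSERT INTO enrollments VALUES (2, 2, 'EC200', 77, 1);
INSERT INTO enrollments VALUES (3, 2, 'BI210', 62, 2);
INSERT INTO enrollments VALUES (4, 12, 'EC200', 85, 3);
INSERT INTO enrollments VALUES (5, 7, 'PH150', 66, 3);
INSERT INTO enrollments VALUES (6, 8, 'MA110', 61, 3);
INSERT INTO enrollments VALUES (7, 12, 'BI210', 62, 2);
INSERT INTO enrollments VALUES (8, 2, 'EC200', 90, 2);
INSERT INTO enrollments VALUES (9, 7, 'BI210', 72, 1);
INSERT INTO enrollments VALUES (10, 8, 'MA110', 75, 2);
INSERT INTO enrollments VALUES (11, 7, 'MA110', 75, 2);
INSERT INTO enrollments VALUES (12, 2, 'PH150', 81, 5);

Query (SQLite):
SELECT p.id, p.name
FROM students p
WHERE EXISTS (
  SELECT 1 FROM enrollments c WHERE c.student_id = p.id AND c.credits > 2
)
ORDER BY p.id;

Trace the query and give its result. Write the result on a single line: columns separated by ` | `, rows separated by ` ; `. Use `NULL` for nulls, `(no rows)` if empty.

For each students row, check whether any enrollments with matching student_id has credits > 2.
Keep rows where that is true.

2 | Alice ; 7 | Priya ; 8 | Sol ; 12 | Uma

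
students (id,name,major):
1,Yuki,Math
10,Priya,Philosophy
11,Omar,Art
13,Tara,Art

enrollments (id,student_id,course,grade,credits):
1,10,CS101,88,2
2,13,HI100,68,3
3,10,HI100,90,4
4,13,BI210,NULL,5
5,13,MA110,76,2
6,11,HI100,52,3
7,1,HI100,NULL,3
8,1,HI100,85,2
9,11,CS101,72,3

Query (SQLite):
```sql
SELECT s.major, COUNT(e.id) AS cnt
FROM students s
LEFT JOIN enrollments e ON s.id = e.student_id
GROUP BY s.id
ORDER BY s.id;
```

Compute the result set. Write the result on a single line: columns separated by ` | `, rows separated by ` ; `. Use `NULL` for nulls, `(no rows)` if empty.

LEFT JOIN keeps every students row; unmatched ones get NULL for enrollments columns.
Group by students.id and compute COUNT(e.id). COUNT(col) of an all-NULL group is 0.
  1: ids {7, 8} → COUNT(e.id)=2
  10: ids {1, 3} → COUNT(e.id)=2
  11: ids {6, 9} → COUNT(e.id)=2
  13: ids {2, 4, 5} → COUNT(e.id)=3

Math | 2 ; Philosophy | 2 ; Art | 2 ; Art | 3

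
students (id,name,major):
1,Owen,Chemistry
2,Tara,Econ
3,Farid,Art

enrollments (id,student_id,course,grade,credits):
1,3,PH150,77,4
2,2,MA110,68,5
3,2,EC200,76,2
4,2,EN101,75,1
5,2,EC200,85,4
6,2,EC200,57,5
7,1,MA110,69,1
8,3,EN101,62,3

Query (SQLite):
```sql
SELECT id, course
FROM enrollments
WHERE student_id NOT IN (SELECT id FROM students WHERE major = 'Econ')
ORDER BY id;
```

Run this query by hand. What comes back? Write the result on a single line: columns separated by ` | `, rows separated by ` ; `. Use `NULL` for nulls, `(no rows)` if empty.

1 | PH150 ; 7 | MA110 ; 8 | EN101

Inner query: students.id where major = 'Econ'.
Outer: keep enrollments rows whose student_id is not in that set.
Inner query → {2}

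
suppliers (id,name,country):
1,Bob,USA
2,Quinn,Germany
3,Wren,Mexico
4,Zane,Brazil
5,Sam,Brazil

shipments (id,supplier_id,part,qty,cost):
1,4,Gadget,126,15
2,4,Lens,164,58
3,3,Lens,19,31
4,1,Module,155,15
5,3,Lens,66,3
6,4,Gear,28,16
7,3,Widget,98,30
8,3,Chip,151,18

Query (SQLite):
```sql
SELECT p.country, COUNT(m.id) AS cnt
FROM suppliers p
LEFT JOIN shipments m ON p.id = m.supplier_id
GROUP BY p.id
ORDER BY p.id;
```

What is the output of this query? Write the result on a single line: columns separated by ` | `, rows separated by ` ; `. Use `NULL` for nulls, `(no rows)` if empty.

LEFT JOIN keeps every suppliers row; unmatched ones get NULL for shipments columns.
Group by suppliers.id and compute COUNT(m.id). COUNT(col) of an all-NULL group is 0.
  1: ids {4} → COUNT(m.id)=1
  2: ids {—} → COUNT(m.id)=0
  3: ids {3, 5, 7, 8} → COUNT(m.id)=4
  4: ids {1, 2, 6} → COUNT(m.id)=3
  5: ids {—} → COUNT(m.id)=0

USA | 1 ; Germany | 0 ; Mexico | 4 ; Brazil | 3 ; Brazil | 0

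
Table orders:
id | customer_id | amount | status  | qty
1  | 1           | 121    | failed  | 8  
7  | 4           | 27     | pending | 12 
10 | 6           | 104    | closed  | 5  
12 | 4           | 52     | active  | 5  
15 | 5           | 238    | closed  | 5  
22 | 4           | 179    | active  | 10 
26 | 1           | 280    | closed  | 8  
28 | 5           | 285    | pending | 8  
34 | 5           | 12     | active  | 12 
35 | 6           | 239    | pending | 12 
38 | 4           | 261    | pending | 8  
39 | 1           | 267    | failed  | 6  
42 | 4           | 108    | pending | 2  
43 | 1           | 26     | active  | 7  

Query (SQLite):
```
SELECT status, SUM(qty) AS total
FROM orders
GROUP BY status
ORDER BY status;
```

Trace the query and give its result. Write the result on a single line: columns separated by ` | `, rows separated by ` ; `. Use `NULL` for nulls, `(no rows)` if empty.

active | 34 ; closed | 18 ; failed | 14 ; pending | 42

Partition orders by status; compute SUM(qty) within each group.
  active: ids {12, 22, 34, 43} → SUM(qty)=34
  closed: ids {10, 15, 26} → SUM(qty)=18
  failed: ids {1, 39} → SUM(qty)=14
  pending: ids {7, 28, 35, 38, 42} → SUM(qty)=42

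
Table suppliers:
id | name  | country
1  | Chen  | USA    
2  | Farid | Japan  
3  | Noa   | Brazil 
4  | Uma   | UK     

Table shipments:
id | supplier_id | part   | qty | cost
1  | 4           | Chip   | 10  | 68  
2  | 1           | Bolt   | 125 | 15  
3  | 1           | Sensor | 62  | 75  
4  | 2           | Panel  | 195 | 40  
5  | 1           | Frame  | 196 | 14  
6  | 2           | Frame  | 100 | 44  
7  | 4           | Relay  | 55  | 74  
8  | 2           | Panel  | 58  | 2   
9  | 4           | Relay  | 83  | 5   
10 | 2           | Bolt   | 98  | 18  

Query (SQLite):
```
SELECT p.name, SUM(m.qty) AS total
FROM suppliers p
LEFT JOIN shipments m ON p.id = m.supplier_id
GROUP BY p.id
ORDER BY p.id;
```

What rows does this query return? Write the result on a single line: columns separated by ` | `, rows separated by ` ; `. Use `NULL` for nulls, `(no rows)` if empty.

LEFT JOIN keeps every suppliers row; unmatched ones get NULL for shipments columns.
Group by suppliers.id and compute SUM(m.qty). SUM over an all-NULL group is NULL.
  1: ids {2, 3, 5} → SUM(m.qty)=383
  2: ids {4, 6, 8, 10} → SUM(m.qty)=451
  3: ids {—} → SUM(m.qty)=NULL
  4: ids {1, 7, 9} → SUM(m.qty)=148

Chen | 383 ; Farid | 451 ; Noa | NULL ; Uma | 148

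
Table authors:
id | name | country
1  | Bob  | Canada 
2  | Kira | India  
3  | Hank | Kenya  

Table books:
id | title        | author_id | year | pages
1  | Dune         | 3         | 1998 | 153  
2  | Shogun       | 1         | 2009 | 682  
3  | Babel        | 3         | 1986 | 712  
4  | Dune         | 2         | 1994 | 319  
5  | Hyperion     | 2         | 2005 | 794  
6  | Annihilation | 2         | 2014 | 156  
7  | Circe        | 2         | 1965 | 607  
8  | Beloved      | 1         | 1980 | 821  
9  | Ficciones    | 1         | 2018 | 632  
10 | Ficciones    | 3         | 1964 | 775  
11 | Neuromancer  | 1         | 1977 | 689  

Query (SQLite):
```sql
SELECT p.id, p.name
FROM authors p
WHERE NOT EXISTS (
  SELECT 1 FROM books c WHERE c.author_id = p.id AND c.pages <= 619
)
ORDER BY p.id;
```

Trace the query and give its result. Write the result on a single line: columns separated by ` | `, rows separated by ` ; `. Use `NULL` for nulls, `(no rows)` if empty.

For each authors row, check whether any books with matching author_id has pages <= 619.
Keep rows where that is false.

1 | Bob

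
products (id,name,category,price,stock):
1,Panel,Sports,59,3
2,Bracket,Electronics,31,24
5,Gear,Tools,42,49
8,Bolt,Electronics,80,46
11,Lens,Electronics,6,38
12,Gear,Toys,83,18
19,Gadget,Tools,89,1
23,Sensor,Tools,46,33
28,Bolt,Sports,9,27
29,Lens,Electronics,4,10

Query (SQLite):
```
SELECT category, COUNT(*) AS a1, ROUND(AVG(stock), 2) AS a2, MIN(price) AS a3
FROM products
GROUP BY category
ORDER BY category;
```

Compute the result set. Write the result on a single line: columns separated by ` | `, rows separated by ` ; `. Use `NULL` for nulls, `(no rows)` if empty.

Group products by category.
Per group compute: COUNT(*), ROUND(AVG(stock), 2), MIN(price).
  Electronics: ids {2, 8, 11, 29} → COUNT(*)=4, ROUND(AVG(stock), 2)=29.5, MIN(price)=4
  Sports: ids {1, 28} → COUNT(*)=2, ROUND(AVG(stock), 2)=15, MIN(price)=9
  Tools: ids {5, 19, 23} → COUNT(*)=3, ROUND(AVG(stock), 2)=27.67, MIN(price)=42
  Toys: ids {12} → COUNT(*)=1, ROUND(AVG(stock), 2)=18, MIN(price)=83

Electronics | 4 | 29.5 | 4 ; Sports | 2 | 15 | 9 ; Tools | 3 | 27.67 | 42 ; Toys | 1 | 18 | 83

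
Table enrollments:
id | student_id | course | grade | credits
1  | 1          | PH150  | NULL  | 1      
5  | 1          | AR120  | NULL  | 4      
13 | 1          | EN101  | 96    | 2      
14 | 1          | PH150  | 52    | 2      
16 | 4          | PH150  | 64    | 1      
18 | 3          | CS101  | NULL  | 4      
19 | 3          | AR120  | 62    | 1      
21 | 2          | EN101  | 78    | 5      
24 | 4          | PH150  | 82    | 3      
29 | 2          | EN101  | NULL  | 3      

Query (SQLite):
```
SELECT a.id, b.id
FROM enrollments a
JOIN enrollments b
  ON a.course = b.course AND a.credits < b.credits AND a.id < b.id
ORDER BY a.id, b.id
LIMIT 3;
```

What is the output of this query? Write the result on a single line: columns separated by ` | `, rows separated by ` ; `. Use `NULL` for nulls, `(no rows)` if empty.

1 | 14 ; 1 | 24 ; 13 | 21

Pairs (a,b) with same course, a.credits < b.credits, a.id < b.id.
course groups: AR120:{5,19} CS101:{18} EN101:{13,21,29} PH150:{1,14,16,24}
Ordered by (a.id, b.id); first 3.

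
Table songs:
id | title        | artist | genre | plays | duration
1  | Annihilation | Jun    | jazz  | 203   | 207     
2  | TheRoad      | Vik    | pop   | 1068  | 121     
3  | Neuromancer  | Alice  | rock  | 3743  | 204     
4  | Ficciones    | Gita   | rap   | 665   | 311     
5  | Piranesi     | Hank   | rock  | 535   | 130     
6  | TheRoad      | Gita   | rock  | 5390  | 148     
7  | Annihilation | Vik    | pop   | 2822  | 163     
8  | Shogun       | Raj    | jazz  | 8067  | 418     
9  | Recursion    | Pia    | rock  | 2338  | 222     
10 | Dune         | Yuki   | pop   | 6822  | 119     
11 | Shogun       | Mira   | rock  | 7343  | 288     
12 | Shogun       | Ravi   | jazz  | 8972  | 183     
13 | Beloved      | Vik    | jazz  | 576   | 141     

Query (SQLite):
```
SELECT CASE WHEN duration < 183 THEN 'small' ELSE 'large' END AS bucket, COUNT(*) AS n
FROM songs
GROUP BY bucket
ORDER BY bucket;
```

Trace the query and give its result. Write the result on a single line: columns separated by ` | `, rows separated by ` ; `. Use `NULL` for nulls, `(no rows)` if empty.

Bucket rows by duration < 183 → 'small' else 'large'; count each bucket.

large | 7 ; small | 6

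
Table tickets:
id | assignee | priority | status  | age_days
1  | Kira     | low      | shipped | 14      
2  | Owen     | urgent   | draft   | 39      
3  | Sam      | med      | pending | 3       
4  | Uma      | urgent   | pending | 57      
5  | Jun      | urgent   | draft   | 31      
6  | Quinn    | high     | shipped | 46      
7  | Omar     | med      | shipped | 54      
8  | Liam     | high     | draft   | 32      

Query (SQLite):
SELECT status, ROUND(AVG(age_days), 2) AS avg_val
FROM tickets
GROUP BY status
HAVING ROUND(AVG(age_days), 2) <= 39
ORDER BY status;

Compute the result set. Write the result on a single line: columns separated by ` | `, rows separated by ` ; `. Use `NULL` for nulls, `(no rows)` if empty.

draft | 34 ; pending | 30 ; shipped | 38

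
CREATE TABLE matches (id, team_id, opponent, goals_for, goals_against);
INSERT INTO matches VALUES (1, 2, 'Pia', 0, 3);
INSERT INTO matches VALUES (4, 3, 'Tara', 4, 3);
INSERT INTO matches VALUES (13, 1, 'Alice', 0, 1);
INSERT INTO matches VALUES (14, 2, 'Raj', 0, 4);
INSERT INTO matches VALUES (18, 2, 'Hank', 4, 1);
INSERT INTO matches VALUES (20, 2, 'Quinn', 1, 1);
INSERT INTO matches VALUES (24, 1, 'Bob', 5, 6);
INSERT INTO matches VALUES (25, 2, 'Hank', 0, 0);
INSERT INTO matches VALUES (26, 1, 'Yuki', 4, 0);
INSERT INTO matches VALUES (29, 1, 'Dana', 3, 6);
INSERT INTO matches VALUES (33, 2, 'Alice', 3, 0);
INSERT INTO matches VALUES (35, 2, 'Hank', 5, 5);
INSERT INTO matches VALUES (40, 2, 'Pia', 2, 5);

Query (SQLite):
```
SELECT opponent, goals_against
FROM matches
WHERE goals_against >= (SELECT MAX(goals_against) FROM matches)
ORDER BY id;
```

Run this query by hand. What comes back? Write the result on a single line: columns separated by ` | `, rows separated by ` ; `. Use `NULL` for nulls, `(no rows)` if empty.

Bob | 6 ; Dana | 6

Scalar subquery: MAX(goals_against) over all matches rows = 6.
Keep rows where goals_against >= that value.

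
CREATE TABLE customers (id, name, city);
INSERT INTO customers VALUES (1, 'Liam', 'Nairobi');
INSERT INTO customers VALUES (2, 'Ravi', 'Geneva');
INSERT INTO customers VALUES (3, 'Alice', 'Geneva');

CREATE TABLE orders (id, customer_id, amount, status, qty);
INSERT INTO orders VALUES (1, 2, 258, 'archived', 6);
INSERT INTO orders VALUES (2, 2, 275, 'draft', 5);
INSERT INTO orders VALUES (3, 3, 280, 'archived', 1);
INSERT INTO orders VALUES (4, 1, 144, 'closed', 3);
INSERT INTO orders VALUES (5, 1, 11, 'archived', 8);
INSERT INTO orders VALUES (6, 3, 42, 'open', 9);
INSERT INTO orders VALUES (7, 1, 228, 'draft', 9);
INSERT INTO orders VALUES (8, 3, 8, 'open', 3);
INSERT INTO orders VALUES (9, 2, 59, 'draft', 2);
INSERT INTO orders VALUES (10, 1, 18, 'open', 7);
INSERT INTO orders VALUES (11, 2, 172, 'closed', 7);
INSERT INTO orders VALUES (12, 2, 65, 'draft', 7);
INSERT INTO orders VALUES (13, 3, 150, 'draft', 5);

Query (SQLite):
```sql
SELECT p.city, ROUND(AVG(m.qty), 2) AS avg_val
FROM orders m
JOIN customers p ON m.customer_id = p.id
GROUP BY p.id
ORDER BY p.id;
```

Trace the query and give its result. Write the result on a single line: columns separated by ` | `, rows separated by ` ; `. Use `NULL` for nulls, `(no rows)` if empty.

Nairobi | 6.75 ; Geneva | 5.4 ; Geneva | 4.5

Join each orders row to its customers via customer_id.
Group joined rows by customers.id; compute ROUND(AVG(m.qty), 2) per group.
  1: ids {4, 5, 7, 10} → ROUND(AVG(m.qty), 2)=6.75
  2: ids {1, 2, 9, 11, 12} → ROUND(AVG(m.qty), 2)=5.4
  3: ids {3, 6, 8, 13} → ROUND(AVG(m.qty), 2)=4.5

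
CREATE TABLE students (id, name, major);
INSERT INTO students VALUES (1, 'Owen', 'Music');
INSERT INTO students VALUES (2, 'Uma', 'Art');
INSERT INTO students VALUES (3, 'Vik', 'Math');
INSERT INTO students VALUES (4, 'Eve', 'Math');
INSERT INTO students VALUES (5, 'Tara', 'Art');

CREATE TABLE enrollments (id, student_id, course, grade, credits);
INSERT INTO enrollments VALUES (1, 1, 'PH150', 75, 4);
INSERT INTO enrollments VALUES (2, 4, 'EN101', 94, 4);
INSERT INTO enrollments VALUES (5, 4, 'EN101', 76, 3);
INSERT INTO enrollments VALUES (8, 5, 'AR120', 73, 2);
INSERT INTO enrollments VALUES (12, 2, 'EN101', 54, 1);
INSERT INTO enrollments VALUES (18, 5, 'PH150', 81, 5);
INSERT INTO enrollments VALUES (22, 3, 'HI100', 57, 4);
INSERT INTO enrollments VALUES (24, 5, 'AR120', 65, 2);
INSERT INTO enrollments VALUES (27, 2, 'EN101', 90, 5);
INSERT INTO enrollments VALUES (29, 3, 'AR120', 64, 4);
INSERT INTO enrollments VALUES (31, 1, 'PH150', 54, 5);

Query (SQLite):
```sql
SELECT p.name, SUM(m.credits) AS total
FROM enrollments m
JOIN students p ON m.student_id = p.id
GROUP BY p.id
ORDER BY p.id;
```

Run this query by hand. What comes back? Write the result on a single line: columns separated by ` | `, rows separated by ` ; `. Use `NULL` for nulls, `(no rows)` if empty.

Owen | 9 ; Uma | 6 ; Vik | 8 ; Eve | 7 ; Tara | 9

Join each enrollments row to its students via student_id.
Group joined rows by students.id; compute SUM(m.credits) per group.
  1: ids {1, 31} → SUM(m.credits)=9
  2: ids {12, 27} → SUM(m.credits)=6
  3: ids {22, 29} → SUM(m.credits)=8
  4: ids {2, 5} → SUM(m.credits)=7
  5: ids {8, 18, 24} → SUM(m.credits)=9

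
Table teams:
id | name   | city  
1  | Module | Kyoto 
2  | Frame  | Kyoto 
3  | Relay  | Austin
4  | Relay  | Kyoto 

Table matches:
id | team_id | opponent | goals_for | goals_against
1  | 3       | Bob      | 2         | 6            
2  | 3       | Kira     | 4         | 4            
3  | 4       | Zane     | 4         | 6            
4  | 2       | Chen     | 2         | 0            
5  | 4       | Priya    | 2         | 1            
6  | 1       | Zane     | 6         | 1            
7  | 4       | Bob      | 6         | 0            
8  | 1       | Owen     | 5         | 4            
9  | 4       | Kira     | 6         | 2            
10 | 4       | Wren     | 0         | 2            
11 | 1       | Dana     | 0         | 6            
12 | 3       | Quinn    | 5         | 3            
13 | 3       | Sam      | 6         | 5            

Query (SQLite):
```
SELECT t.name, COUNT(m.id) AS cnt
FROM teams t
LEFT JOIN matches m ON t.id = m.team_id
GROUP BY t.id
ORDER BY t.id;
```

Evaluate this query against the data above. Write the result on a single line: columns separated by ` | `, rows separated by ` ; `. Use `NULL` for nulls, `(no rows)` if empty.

LEFT JOIN keeps every teams row; unmatched ones get NULL for matches columns.
Group by teams.id and compute COUNT(m.id). COUNT(col) of an all-NULL group is 0.
  1: ids {6, 8, 11} → COUNT(m.id)=3
  2: ids {4} → COUNT(m.id)=1
  3: ids {1, 2, 12, 13} → COUNT(m.id)=4
  4: ids {3, 5, 7, 9, 10} → COUNT(m.id)=5

Module | 3 ; Frame | 1 ; Relay | 4 ; Relay | 5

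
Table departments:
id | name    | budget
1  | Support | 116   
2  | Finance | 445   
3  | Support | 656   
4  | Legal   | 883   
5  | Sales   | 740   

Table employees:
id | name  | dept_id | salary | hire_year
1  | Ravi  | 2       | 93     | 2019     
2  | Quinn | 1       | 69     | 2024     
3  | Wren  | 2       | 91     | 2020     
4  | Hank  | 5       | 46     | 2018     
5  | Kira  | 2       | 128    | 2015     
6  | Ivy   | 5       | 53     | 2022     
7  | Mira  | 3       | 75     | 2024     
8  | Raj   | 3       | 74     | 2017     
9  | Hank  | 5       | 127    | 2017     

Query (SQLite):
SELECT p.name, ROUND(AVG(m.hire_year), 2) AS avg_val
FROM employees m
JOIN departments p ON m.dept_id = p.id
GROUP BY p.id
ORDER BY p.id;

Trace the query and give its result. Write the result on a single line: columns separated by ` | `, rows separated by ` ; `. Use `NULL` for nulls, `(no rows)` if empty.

Support | 2024 ; Finance | 2018 ; Support | 2020.5 ; Sales | 2019

Join each employees row to its departments via dept_id.
Group joined rows by departments.id; compute ROUND(AVG(m.hire_year), 2) per group.
  1: ids {2} → ROUND(AVG(m.hire_year), 2)=2024
  2: ids {1, 3, 5} → ROUND(AVG(m.hire_year), 2)=2018
  3: ids {7, 8} → ROUND(AVG(m.hire_year), 2)=2020.5
  5: ids {4, 6, 9} → ROUND(AVG(m.hire_year), 2)=2019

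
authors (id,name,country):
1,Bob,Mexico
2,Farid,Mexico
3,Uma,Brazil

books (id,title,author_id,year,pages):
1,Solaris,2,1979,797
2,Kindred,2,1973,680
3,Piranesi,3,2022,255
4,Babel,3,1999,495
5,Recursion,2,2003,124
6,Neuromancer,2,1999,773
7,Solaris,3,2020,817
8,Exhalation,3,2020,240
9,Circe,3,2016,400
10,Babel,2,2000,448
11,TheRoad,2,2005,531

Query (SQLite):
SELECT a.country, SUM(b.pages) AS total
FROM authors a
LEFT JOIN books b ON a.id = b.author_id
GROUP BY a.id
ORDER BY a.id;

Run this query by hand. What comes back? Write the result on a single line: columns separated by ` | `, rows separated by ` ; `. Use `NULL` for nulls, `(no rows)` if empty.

LEFT JOIN keeps every authors row; unmatched ones get NULL for books columns.
Group by authors.id and compute SUM(b.pages). SUM over an all-NULL group is NULL.
  1: ids {—} → SUM(b.pages)=NULL
  2: ids {1, 2, 5, 6, 10, 11} → SUM(b.pages)=3353
  3: ids {3, 4, 7, 8, 9} → SUM(b.pages)=2207

Mexico | NULL ; Mexico | 3353 ; Brazil | 2207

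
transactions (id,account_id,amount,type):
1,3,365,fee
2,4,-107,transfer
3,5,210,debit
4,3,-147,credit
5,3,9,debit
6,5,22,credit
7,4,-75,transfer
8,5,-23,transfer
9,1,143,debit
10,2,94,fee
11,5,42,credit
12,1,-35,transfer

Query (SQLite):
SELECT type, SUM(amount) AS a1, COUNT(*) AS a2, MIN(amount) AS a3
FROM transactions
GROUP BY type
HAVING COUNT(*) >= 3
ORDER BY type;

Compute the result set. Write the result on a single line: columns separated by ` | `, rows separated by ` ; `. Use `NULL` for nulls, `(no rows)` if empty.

Group transactions by type.
Per group compute: SUM(amount), COUNT(*), MIN(amount).
HAVING: drop groups with fewer than 3 rows.
  credit: ids {4, 6, 11} → SUM(amount)=-83, COUNT(*)=3, MIN(amount)=-147
  debit: ids {3, 5, 9} → SUM(amount)=362, COUNT(*)=3, MIN(amount)=9
  fee: ids {1, 10} → SUM(amount)=459, COUNT(*)=2, MIN(amount)=94
  transfer: ids {2, 7, 8, 12} → SUM(amount)=-240, COUNT(*)=4, MIN(amount)=-107

credit | -83 | 3 | -147 ; debit | 362 | 3 | 9 ; transfer | -240 | 4 | -107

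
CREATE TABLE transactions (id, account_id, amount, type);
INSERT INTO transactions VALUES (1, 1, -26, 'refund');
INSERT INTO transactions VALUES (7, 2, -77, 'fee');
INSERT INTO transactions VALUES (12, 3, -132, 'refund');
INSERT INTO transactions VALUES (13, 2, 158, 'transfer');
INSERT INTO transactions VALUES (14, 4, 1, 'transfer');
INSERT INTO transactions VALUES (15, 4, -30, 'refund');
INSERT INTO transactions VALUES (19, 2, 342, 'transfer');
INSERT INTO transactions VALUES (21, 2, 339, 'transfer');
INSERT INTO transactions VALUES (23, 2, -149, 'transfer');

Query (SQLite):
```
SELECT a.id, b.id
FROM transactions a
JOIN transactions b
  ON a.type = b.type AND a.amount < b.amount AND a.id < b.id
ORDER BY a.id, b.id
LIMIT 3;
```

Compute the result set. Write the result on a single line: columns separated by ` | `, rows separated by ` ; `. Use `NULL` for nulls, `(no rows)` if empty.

12 | 15 ; 13 | 19 ; 13 | 21

Pairs (a,b) with same type, a.amount < b.amount, a.id < b.id.
type groups: fee:{7} refund:{1,12,15} transfer:{13,14,19,21,23}
Ordered by (a.id, b.id); first 3.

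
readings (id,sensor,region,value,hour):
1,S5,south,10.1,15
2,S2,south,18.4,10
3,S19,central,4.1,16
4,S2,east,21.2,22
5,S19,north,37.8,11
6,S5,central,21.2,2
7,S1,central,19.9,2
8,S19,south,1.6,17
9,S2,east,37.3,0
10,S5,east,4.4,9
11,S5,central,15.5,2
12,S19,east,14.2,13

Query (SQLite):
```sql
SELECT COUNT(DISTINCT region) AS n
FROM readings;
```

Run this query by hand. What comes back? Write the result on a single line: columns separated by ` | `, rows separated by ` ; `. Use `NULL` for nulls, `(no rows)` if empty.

Count distinct non-NULL region values.

4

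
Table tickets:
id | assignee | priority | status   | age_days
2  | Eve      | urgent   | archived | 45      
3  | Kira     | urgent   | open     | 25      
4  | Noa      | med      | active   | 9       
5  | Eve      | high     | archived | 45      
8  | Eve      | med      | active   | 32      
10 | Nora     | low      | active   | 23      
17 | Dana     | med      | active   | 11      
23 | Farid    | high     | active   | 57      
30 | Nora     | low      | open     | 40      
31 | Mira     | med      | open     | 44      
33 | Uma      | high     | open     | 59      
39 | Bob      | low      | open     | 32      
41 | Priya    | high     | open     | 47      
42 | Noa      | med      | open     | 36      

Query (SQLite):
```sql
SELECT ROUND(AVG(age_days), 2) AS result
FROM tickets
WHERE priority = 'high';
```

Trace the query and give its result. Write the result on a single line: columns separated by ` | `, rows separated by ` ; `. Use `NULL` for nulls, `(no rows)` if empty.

52

Rows where priority='high' → age_days values: [45, 57, 59, 47].
AVG = 208 / 4 (rounded to 2 dp).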